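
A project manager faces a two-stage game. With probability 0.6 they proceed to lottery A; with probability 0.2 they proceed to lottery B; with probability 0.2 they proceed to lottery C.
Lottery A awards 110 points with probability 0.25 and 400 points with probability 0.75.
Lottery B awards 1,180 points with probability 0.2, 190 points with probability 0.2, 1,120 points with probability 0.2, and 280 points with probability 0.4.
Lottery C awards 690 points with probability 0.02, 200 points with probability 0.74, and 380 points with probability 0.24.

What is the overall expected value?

369.1 points

EV(A) = 0.25 × 110 + 0.75 × 400 = 27.5 + 300 = 327.5
EV(B) = 0.2 × 1180 + 0.2 × 190 + 0.2 × 1120 + 0.4 × 280 = 236 + 38 + 224 + 112 = 610
EV(C) = 0.02 × 690 + 0.74 × 200 + 0.24 × 380 = 13.8 + 148 + 91.2 = 253
Overall = 0.6 × 327.5 + 0.2 × 610 + 0.2 × 253 = 196.5 + 122 + 50.6 = 369.1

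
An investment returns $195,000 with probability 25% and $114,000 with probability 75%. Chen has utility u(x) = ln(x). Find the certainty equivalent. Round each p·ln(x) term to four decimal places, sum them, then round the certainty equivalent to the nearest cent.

$130,378.89

E[u] = 0.25·ln(195000) + 0.75·ln(114000) = 3.0452 + 8.7330 = 11.7782
CE = e^11.7782 ≈ 130378.89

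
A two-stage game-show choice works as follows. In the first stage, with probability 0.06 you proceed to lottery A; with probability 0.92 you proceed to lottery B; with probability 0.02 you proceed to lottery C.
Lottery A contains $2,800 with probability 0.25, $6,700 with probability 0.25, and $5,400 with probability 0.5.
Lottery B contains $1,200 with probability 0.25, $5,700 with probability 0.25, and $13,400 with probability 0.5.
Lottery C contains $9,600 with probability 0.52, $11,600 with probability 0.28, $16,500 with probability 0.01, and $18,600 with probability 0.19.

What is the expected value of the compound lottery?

$8,294.28

EV(A) = 0.25 × 2800 + 0.25 × 6700 + 0.5 × 5400 = 700 + 1675 + 2700 = 5075
EV(B) = 0.25 × 1200 + 0.25 × 5700 + 0.5 × 13400 = 300 + 1425 + 6700 = 8425
EV(C) = 0.52 × 9600 + 0.28 × 11600 + 0.01 × 16500 + 0.19 × 18600 = 4992 + 3248 + 165 + 3534 = 11939
Overall = 0.06 × 5075 + 0.92 × 8425 + 0.02 × 11939 = 304.5 + 7751 + 238.78 = 8294.28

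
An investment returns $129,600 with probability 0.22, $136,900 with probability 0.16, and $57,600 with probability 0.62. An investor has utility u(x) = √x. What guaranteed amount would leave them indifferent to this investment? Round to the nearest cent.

E[u] = 0.22·√129600 + 0.16·√136900 + 0.62·√57600 = 0.22·360 + 0.16·370 + 0.62·240 = 287.2
CE = (287.2)² = 82483.84

$82,483.84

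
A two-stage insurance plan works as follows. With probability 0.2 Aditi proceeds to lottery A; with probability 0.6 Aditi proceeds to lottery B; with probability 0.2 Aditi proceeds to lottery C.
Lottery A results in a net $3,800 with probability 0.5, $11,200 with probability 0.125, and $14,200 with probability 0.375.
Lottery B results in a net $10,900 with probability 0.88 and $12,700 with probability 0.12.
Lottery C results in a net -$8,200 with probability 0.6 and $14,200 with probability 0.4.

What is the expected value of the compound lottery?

EV(A) = 0.5 × 3800 + 0.125 × 11200 + 0.375 × 14200 = 1900 + 1400 + 5325 = 8625
EV(B) = 0.88 × 10900 + 0.12 × 12700 = 9592 + 1524 = 11116
EV(C) = 0.6 × (-8200) + 0.4 × 14200 = -4920 + 5680 = 760
Overall = 0.2 × 8625 + 0.6 × 11116 + 0.2 × 760 = 1725 + 6669.6 + 152 = 8546.6

$8,546.60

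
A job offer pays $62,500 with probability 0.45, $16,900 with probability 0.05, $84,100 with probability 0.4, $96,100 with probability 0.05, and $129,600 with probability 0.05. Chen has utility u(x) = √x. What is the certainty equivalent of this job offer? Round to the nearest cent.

E[u] = 0.45·√62500 + 0.05·√16900 + 0.4·√84100 + 0.05·√96100 + 0.05·√129600 = 0.45·250 + 0.05·130 + 0.4·290 + 0.05·310 + 0.05·360 = 268.5
CE = (268.5)² = 72092.25

$72,092.25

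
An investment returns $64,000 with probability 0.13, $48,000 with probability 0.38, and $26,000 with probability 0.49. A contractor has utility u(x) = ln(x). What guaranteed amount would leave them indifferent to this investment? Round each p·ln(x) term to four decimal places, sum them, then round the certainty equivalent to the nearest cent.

E[u] = 0.13·ln(64000) + 0.38·ln(48000) + 0.49·ln(26000) = 1.4387 + 4.0960 + 4.9813 = 10.5160
CE = e^10.5160 ≈ 36901.22

$36,901.22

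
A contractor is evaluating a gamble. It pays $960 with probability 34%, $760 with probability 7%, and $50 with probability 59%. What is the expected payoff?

$409.10

EV = 0.34 × 960 + 0.07 × 760 + 0.59 × 50 = 326.4 + 53.2 + 29.5 = 409.1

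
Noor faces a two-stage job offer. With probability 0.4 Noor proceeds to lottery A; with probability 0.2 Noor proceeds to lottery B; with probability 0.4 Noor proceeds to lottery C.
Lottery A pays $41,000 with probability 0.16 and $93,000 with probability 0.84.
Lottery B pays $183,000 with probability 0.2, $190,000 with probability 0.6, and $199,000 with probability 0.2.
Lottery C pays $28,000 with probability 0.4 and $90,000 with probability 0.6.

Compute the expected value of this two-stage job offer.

EV(A) = 0.16 × 41000 + 0.84 × 93000 = 6560 + 78120 = 84680
EV(B) = 0.2 × 183000 + 0.6 × 190000 + 0.2 × 199000 = 36600 + 114000 + 39800 = 190400
EV(C) = 0.4 × 28000 + 0.6 × 90000 = 11200 + 54000 = 65200
Overall = 0.4 × 84680 + 0.2 × 190400 + 0.4 × 65200 = 33872 + 38080 + 26080 = 98032

$98,032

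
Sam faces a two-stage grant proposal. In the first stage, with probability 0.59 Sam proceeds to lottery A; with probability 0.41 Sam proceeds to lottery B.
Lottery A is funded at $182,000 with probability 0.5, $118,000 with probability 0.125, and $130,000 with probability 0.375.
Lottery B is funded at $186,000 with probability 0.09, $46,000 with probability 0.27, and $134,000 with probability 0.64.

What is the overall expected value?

$138,272.20

EV(A) = 0.5 × 182000 + 0.125 × 118000 + 0.375 × 130000 = 91000 + 14750 + 48750 = 154500
EV(B) = 0.09 × 186000 + 0.27 × 46000 + 0.64 × 134000 = 16740 + 12420 + 85760 = 114920
Overall = 0.59 × 154500 + 0.41 × 114920 = 91155 + 47117.2 = 138272.2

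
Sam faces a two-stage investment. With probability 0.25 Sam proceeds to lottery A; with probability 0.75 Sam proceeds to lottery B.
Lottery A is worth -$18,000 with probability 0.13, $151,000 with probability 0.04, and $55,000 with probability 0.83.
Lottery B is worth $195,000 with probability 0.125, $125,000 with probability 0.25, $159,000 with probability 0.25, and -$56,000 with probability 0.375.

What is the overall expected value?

$68,118.75

EV(A) = 0.13 × (-18000) + 0.04 × 151000 + 0.83 × 55000 = -2340 + 6040 + 45650 = 49350
EV(B) = 0.125 × 195000 + 0.25 × 125000 + 0.25 × 159000 + 0.375 × (-56000) = 24375 + 31250 + 39750 − 21000 = 74375
Overall = 0.25 × 49350 + 0.75 × 74375 = 12337.5 + 55781.25 = 68118.75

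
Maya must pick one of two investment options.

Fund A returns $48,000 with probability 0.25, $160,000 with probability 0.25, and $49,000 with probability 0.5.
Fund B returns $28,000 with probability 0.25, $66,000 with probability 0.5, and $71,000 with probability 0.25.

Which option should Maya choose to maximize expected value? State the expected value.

Fund A = 0.25 × 48000 + 0.25 × 160000 + 0.5 × 49000 = 12000 + 40000 + 24500 = 76500
Fund B = 0.25 × 28000 + 0.5 × 66000 + 0.25 × 71000 = 7000 + 33000 + 17750 = 57750

Fund A ($76,500)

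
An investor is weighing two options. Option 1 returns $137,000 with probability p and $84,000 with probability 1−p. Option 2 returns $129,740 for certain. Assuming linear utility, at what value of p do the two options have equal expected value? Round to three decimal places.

p = 0.863

p·137000 + (1−p)·84000 = 129740
53000p + 84000 = 129740
p = (129740 − 84000) / 53000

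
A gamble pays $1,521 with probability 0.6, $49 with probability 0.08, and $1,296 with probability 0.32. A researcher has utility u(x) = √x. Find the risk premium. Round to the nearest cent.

E[u] = 0.6·√1521 + 0.08·√49 + 0.32·√1296 = 0.6·39 + 0.08·7 + 0.32·36 = 35.48
CE = (35.48)² = 1258.8304
Risk premium = EV − CE = 1331.24 − 1258.8304 = 72.4096

$72.41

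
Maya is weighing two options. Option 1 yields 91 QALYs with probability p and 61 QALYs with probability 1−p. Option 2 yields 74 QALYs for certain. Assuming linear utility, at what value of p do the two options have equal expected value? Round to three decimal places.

p = 0.433

p·91 + (1−p)·61 = 74
30p + 61 = 74
p = (74 − 61) / 30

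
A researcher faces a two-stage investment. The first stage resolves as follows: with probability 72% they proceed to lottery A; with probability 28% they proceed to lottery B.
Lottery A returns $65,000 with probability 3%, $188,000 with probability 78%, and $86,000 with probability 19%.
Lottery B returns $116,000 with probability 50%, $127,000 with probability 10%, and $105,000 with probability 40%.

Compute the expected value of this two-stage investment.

$150,305.60

EV(A) = 0.03 × 65000 + 0.78 × 188000 + 0.19 × 86000 = 1950 + 146640 + 16340 = 164930
EV(B) = 0.5 × 116000 + 0.1 × 127000 + 0.4 × 105000 = 58000 + 12700 + 42000 = 112700
Overall = 0.72 × 164930 + 0.28 × 112700 = 118749.6 + 31556 = 150305.6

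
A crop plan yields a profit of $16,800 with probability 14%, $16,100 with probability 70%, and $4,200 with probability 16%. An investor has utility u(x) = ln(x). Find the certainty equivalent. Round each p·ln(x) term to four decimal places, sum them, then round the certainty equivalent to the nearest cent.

E[u] = 0.14·ln(16800) + 0.7·ln(16100) + 0.16·ln(4200) = 1.3621 + 6.7806 + 1.3349 = 9.4776
CE = e^9.4776 ≈ 13063.80

$13,063.80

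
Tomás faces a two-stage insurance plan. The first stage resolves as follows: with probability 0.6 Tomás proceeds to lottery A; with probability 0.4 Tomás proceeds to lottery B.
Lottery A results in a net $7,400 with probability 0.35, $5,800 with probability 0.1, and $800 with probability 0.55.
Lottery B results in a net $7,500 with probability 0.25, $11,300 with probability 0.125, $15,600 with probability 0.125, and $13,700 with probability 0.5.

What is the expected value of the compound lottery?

EV(A) = 0.35 × 7400 + 0.1 × 5800 + 0.55 × 800 = 2590 + 580 + 440 = 3610
EV(B) = 0.25 × 7500 + 0.125 × 11300 + 0.125 × 15600 + 0.5 × 13700 = 1875 + 1412.5 + 1950 + 6850 = 12087.5
Overall = 0.6 × 3610 + 0.4 × 12087.5 = 2166 + 4835 = 7001

$7,001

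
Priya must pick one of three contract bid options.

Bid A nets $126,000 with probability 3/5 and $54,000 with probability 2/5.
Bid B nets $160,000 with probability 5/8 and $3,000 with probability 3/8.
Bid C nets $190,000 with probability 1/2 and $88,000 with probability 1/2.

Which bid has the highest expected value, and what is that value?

Bid C ($139,000)

Bid A = 3/5 × 126000 + 2/5 × 54000 = 75600 + 21600 = 97200
Bid B = 5/8 × 160000 + 3/8 × 3000 = 100000 + 1125 = 101125
Bid C = 1/2 × 190000 + 1/2 × 88000 = 95000 + 44000 = 139000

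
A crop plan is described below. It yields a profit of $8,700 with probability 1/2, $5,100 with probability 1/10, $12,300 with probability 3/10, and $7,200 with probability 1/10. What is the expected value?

$9,270

EV = 1/2 × 8700 + 1/10 × 5100 + 3/10 × 12300 + 1/10 × 7200 = 4350 + 510 + 3690 + 720 = 9270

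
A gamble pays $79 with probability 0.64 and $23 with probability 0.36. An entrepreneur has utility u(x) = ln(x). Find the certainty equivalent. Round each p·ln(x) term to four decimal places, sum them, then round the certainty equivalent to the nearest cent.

E[u] = 0.64·ln(79) + 0.36·ln(23) = 2.7964 + 1.1288 = 3.9252
CE = e^3.9252 ≈ 50.66

$50.66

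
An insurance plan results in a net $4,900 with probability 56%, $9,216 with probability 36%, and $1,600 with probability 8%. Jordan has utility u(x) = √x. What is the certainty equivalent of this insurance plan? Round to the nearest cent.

E[u] = 0.56·√4900 + 0.36·√9216 + 0.08·√1600 = 0.56·70 + 0.36·96 + 0.08·40 = 76.96
CE = (76.96)² = 5922.8416

$5,922.84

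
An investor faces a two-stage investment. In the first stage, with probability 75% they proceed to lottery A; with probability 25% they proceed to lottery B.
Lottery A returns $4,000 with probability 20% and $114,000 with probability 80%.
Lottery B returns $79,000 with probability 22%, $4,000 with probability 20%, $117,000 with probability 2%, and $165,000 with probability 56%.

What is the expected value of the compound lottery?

EV(A) = 0.2 × 4000 + 0.8 × 114000 = 800 + 91200 = 92000
EV(B) = 0.22 × 79000 + 0.2 × 4000 + 0.02 × 117000 + 0.56 × 165000 = 17380 + 800 + 2340 + 92400 = 112920
Overall = 0.75 × 92000 + 0.25 × 112920 = 69000 + 28230 = 97230

$97,230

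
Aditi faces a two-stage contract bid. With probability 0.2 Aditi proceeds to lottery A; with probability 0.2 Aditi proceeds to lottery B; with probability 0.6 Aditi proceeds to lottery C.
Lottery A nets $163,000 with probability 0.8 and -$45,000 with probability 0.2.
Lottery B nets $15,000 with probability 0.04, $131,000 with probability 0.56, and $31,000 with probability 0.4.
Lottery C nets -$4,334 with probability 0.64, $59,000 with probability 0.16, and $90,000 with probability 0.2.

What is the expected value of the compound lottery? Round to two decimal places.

$56,351.74

EV(A) = 0.8 × 163000 + 0.2 × (-45000) = 130400 − 9000 = 121400
EV(B) = 0.04 × 15000 + 0.56 × 131000 + 0.4 × 31000 = 600 + 73360 + 12400 = 86360
EV(C) = 0.64 × (-4334) + 0.16 × 59000 + 0.2 × 90000 = -2773.76 + 9440 + 18000 = 24666.24
Overall = 0.2 × 121400 + 0.2 × 86360 + 0.6 × 24666.24 = 24280 + 17272 + 14799.744 = 56351.744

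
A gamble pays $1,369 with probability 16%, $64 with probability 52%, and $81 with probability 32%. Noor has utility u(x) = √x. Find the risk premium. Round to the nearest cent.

$110.28

E[u] = 0.16·√1369 + 0.52·√64 + 0.32·√81 = 0.16·37 + 0.52·8 + 0.32·9 = 12.96
CE = (12.96)² = 167.9616
Risk premium = EV − CE = 278.24 − 167.9616 = 110.2784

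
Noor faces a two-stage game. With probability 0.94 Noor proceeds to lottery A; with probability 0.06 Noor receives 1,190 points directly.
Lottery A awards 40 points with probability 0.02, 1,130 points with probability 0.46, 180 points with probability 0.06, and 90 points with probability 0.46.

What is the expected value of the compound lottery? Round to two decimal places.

609.83 points

EV(A) = 0.02 × 40 + 0.46 × 1130 + 0.06 × 180 + 0.46 × 90 = 0.8 + 519.8 + 10.8 + 41.4 = 572.8
Branch B: 1190 (certain)
Overall = 0.94 × 572.8 + 0.06 × 1190 = 538.432 + 71.4 = 609.832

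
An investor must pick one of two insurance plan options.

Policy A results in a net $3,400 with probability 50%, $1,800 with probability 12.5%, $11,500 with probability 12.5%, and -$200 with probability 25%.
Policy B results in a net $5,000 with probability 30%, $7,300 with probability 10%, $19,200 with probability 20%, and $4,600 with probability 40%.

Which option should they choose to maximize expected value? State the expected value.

Policy B ($7,910)

Policy A = 0.5 × 3400 + 0.125 × 1800 + 0.125 × 11500 + 0.25 × (-200) = 1700 + 225 + 1437.5 − 50 = 3312.5
Policy B = 0.3 × 5000 + 0.1 × 7300 + 0.2 × 19200 + 0.4 × 4600 = 1500 + 730 + 3840 + 1840 = 7910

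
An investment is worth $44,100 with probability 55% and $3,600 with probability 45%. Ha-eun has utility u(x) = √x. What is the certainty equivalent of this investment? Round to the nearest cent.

$20,306.25

E[u] = 0.55·√44100 + 0.45·√3600 = 0.55·210 + 0.45·60 = 142.5
CE = (142.5)² = 20306.25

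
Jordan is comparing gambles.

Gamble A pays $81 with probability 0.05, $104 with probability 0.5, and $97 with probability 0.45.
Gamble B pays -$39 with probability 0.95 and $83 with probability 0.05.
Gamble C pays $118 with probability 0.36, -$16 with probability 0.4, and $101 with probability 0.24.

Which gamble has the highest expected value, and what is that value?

Gamble A ($99.70)

Gamble A = 0.05 × 81 + 0.5 × 104 + 0.45 × 97 = 4.05 + 52 + 43.65 = 99.7
Gamble B = 0.95 × (-39) + 0.05 × 83 = -37.05 + 4.15 = -32.9
Gamble C = 0.36 × 118 + 0.4 × (-16) + 0.24 × 101 = 42.48 − 6.4 + 24.24 = 60.32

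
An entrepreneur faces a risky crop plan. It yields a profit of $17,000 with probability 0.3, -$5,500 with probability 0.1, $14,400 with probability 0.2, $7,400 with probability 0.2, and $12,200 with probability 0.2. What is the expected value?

EV = 0.3 × 17000 + 0.1 × (-5500) + 0.2 × 14400 + 0.2 × 7400 + 0.2 × 12200 = 5100 − 550 + 2880 + 1480 + 2440 = 11350

$11,350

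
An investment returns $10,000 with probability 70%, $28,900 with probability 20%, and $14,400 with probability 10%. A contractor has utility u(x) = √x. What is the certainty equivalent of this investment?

$13,456

E[u] = 0.7·√10000 + 0.2·√28900 + 0.1·√14400 = 0.7·100 + 0.2·170 + 0.1·120 = 116
CE = (116)² = 13456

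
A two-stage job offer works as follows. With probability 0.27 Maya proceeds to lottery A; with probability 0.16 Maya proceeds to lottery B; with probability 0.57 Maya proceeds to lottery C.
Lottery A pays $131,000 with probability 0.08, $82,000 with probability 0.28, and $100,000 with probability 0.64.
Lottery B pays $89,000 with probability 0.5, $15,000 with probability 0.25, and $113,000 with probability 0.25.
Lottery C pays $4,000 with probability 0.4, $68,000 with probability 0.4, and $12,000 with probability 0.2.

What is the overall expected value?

$56,332.80

EV(A) = 0.08 × 131000 + 0.28 × 82000 + 0.64 × 100000 = 10480 + 22960 + 64000 = 97440
EV(B) = 0.5 × 89000 + 0.25 × 15000 + 0.25 × 113000 = 44500 + 3750 + 28250 = 76500
EV(C) = 0.4 × 4000 + 0.4 × 68000 + 0.2 × 12000 = 1600 + 27200 + 2400 = 31200
Overall = 0.27 × 97440 + 0.16 × 76500 + 0.57 × 31200 = 26308.8 + 12240 + 17784 = 56332.8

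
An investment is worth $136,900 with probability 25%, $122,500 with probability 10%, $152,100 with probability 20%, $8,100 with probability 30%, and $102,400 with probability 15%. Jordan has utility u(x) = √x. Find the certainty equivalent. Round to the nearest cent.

E[u] = 0.25·√136900 + 0.1·√122500 + 0.2·√152100 + 0.3·√8100 + 0.15·√102400 = 0.25·370 + 0.1·350 + 0.2·390 + 0.3·90 + 0.15·320 = 280.5
CE = (280.5)² = 78680.25

$78,680.25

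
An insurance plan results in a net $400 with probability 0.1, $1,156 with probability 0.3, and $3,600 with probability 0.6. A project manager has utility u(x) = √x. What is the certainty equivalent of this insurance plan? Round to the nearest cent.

E[u] = 0.1·√400 + 0.3·√1156 + 0.6·√3600 = 0.1·20 + 0.3·34 + 0.6·60 = 48.2
CE = (48.2)² = 2323.24

$2,323.24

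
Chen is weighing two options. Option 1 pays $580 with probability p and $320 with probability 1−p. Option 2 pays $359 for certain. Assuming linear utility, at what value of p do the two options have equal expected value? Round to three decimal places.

p = 0.150

p·580 + (1−p)·320 = 359
260p + 320 = 359
p = (359 − 320) / 260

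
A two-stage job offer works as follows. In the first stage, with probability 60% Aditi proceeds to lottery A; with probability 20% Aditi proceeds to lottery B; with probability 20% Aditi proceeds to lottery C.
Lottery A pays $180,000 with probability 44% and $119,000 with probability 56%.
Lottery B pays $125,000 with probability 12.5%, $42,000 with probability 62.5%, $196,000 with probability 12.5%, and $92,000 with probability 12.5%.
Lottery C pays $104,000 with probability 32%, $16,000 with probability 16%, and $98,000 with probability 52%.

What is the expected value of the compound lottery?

EV(A) = 0.44 × 180000 + 0.56 × 119000 = 79200 + 66640 = 145840
EV(B) = 0.125 × 125000 + 0.625 × 42000 + 0.125 × 196000 + 0.125 × 92000 = 15625 + 26250 + 24500 + 11500 = 77875
EV(C) = 0.32 × 104000 + 0.16 × 16000 + 0.52 × 98000 = 33280 + 2560 + 50960 = 86800
Overall = 0.6 × 145840 + 0.2 × 77875 + 0.2 × 86800 = 87504 + 15575 + 17360 = 120439

$120,439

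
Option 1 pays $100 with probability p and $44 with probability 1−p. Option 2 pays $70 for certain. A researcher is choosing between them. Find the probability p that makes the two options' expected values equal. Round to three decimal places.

p = 0.464

p·100 + (1−p)·44 = 70
56p + 44 = 70
p = (70 − 44) / 56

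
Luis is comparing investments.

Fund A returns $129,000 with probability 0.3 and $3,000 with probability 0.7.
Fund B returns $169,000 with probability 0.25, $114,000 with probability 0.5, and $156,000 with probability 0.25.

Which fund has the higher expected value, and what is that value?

Fund B ($138,250)

Fund A = 0.3 × 129000 + 0.7 × 3000 = 38700 + 2100 = 40800
Fund B = 0.25 × 169000 + 0.5 × 114000 + 0.25 × 156000 = 42250 + 57000 + 39000 = 138250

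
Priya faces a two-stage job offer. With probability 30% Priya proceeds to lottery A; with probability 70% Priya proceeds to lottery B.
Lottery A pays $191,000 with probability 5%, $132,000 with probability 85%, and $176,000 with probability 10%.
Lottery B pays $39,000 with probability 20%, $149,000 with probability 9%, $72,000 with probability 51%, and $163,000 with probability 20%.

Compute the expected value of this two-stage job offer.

$105,176

EV(A) = 0.05 × 191000 + 0.85 × 132000 + 0.1 × 176000 = 9550 + 112200 + 17600 = 139350
EV(B) = 0.2 × 39000 + 0.09 × 149000 + 0.51 × 72000 + 0.2 × 163000 = 7800 + 13410 + 36720 + 32600 = 90530
Overall = 0.3 × 139350 + 0.7 × 90530 = 41805 + 63371 = 105176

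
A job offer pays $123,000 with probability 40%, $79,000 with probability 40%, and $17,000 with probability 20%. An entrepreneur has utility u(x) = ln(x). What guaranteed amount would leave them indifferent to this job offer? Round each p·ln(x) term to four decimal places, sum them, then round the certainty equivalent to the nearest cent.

$69,362.39

E[u] = 0.4·ln(123000) + 0.4·ln(79000) + 0.2·ln(17000) = 4.6880 + 4.5109 + 1.9482 = 11.1471
CE = e^11.1471 ≈ 69362.39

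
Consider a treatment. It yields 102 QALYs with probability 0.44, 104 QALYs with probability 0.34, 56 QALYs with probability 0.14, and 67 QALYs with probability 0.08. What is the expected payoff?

93.44 QALYs

EV = 0.44 × 102 + 0.34 × 104 + 0.14 × 56 + 0.08 × 67 = 44.88 + 35.36 + 7.84 + 5.36 = 93.44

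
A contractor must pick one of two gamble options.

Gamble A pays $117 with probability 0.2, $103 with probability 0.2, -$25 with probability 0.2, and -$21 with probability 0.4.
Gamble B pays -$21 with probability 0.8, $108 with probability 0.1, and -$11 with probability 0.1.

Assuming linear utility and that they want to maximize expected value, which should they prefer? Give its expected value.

Gamble A ($30.60)

Gamble A = 0.2 × 117 + 0.2 × 103 + 0.2 × (-25) + 0.4 × (-21) = 23.4 + 20.6 − 5 − 8.4 = 30.6
Gamble B = 0.8 × (-21) + 0.1 × 108 + 0.1 × (-11) = -16.8 + 10.8 − 1.1 = -7.1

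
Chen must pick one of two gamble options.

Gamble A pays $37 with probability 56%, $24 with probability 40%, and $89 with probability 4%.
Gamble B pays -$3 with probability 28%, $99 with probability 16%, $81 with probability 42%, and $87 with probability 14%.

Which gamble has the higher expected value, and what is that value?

Gamble A = 0.56 × 37 + 0.4 × 24 + 0.04 × 89 = 20.72 + 9.6 + 3.56 = 33.88
Gamble B = 0.28 × (-3) + 0.16 × 99 + 0.42 × 81 + 0.14 × 87 = -0.84 + 15.84 + 34.02 + 12.18 = 61.2

Gamble B ($61.20)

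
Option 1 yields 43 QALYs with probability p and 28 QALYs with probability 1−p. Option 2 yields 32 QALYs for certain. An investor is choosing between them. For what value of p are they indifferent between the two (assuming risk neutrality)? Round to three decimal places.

p·43 + (1−p)·28 = 32
15p + 28 = 32
p = (32 − 28) / 15

p = 0.267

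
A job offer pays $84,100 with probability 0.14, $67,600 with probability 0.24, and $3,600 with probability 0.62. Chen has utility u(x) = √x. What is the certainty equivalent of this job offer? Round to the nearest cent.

$19,656.04

E[u] = 0.14·√84100 + 0.24·√67600 + 0.62·√3600 = 0.14·290 + 0.24·260 + 0.62·60 = 140.2
CE = (140.2)² = 19656.04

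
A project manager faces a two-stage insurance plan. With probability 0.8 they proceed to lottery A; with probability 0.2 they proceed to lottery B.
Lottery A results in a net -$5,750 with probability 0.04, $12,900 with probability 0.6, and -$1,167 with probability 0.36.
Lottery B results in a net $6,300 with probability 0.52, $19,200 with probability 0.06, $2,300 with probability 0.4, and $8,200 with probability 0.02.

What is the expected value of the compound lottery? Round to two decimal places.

$6,774.30

EV(A) = 0.04 × (-5750) + 0.6 × 12900 + 0.36 × (-1167) = -230 + 7740 − 420.12 = 7089.88
EV(B) = 0.52 × 6300 + 0.06 × 19200 + 0.4 × 2300 + 0.02 × 8200 = 3276 + 1152 + 920 + 164 = 5512
Overall = 0.8 × 7089.88 + 0.2 × 5512 = 5671.904 + 1102.4 = 6774.304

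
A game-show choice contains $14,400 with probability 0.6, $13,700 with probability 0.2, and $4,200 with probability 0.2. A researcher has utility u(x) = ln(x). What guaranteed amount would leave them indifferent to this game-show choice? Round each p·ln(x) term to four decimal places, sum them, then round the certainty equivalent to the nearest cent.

$11,143.37

E[u] = 0.6·ln(14400) + 0.2·ln(13700) + 0.2·ln(4200) = 5.7450 + 1.9050 + 1.6686 = 9.3186
CE = e^9.3186 ≈ 11143.37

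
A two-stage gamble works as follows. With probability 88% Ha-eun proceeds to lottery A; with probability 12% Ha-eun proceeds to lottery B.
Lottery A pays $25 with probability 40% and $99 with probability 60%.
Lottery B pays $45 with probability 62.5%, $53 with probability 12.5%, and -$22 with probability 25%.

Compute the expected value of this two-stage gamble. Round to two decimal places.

EV(A) = 0.4 × 25 + 0.6 × 99 = 10 + 59.4 = 69.4
EV(B) = 0.625 × 45 + 0.125 × 53 + 0.25 × (-22) = 28.125 + 6.625 − 5.5 = 29.25
Overall = 0.88 × 69.4 + 0.12 × 29.25 = 61.072 + 3.51 = 64.582

$64.58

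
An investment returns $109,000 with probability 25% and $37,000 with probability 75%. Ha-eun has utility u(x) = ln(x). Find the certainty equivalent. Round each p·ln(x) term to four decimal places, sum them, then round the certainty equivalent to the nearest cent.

$48,474.83

E[u] = 0.25·ln(109000) + 0.75·ln(37000) = 2.8998 + 7.8890 = 10.7888
CE = e^10.7888 ≈ 48474.83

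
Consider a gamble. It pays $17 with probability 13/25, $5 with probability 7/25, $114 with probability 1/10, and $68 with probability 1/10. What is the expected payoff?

EV = 13/25 × 17 + 7/25 × 5 + 1/10 × 114 + 1/10 × 68 = 8.84 + 1.4 + 11.4 + 6.8 = 28.44

$28.44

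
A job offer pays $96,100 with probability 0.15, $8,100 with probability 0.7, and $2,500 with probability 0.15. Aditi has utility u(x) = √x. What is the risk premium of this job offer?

$6,771

E[u] = 0.15·√96100 + 0.7·√8100 + 0.15·√2500 = 0.15·310 + 0.7·90 + 0.15·50 = 117
CE = (117)² = 13689
Risk premium = EV − CE = 20460 − 13689 = 6771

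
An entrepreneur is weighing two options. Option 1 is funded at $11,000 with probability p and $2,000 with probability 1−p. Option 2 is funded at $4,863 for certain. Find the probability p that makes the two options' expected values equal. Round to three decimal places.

p = 0.318

p·11000 + (1−p)·2000 = 4863
9000p + 2000 = 4863
p = (4863 − 2000) / 9000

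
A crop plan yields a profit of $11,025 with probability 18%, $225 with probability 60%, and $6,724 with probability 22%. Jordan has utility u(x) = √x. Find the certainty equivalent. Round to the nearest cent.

E[u] = 0.18·√11025 + 0.6·√225 + 0.22·√6724 = 0.18·105 + 0.6·15 + 0.22·82 = 45.94
CE = (45.94)² = 2110.4836

$2,110.48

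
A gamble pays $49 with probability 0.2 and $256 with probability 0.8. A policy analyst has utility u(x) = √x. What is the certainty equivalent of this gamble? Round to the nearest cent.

E[u] = 0.2·√49 + 0.8·√256 = 0.2·7 + 0.8·16 = 14.2
CE = (14.2)² = 201.64

$201.64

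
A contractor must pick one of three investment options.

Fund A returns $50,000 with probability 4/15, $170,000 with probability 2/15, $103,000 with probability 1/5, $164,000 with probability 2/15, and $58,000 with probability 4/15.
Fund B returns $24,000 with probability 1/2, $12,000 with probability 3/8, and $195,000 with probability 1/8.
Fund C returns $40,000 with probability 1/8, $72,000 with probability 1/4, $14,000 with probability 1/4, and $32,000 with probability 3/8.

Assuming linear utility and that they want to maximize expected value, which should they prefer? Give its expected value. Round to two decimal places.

Fund A = 4/15 × 50000 + 2/15 × 170000 + 1/5 × 103000 + 2/15 × 164000 + 4/15 × 58000 = 13333.3333 + 22666.6667 + 20600 + 21866.6667 + 15466.6667 = 93933.3333
Fund B = 1/2 × 24000 + 3/8 × 12000 + 1/8 × 195000 = 12000 + 4500 + 24375 = 40875
Fund C = 1/8 × 40000 + 1/4 × 72000 + 1/4 × 14000 + 3/8 × 32000 = 5000 + 18000 + 3500 + 12000 = 38500

Fund A ($93,933.33)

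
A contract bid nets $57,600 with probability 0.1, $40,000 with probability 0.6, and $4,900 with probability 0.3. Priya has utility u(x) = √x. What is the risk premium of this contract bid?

$4,005

E[u] = 0.1·√57600 + 0.6·√40000 + 0.3·√4900 = 0.1·240 + 0.6·200 + 0.3·70 = 165
CE = (165)² = 27225
Risk premium = EV − CE = 31230 − 27225 = 4005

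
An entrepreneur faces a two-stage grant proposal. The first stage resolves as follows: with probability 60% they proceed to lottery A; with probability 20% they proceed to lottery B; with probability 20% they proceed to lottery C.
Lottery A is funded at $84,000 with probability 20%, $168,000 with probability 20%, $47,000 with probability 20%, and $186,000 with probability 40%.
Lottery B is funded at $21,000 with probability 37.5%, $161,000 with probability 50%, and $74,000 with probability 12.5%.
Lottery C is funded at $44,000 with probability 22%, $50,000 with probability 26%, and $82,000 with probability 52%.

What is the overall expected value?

EV(A) = 0.2 × 84000 + 0.2 × 168000 + 0.2 × 47000 + 0.4 × 186000 = 16800 + 33600 + 9400 + 74400 = 134200
EV(B) = 0.375 × 21000 + 0.5 × 161000 + 0.125 × 74000 = 7875 + 80500 + 9250 = 97625
EV(C) = 0.22 × 44000 + 0.26 × 50000 + 0.52 × 82000 = 9680 + 13000 + 42640 = 65320
Overall = 0.6 × 134200 + 0.2 × 97625 + 0.2 × 65320 = 80520 + 19525 + 13064 = 113109

$113,109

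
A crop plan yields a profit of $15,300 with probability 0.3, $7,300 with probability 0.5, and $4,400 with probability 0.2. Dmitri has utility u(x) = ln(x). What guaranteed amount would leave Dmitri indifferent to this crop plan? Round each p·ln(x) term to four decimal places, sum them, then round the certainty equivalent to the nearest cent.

$8,237.07

E[u] = 0.3·ln(15300) + 0.5·ln(7300) + 0.2·ln(4400) = 2.8907 + 4.4478 + 1.6779 = 9.0164
CE = e^9.0164 ≈ 8237.07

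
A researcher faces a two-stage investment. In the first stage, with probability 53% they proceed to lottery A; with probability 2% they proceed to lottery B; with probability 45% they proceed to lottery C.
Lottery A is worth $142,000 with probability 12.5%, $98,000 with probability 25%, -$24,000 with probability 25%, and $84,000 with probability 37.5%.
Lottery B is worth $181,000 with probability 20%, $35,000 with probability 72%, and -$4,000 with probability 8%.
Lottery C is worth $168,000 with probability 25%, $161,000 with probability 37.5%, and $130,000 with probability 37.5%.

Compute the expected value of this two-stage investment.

$105,135.35

EV(A) = 0.125 × 142000 + 0.25 × 98000 + 0.25 × (-24000) + 0.375 × 84000 = 17750 + 24500 − 6000 + 31500 = 67750
EV(B) = 0.2 × 181000 + 0.72 × 35000 + 0.08 × (-4000) = 36200 + 25200 − 320 = 61080
EV(C) = 0.25 × 168000 + 0.375 × 161000 + 0.375 × 130000 = 42000 + 60375 + 48750 = 151125
Overall = 0.53 × 67750 + 0.02 × 61080 + 0.45 × 151125 = 35907.5 + 1221.6 + 68006.25 = 105135.35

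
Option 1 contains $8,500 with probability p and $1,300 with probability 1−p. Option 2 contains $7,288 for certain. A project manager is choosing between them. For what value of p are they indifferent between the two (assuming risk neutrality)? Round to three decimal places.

p = 0.832

p·8500 + (1−p)·1300 = 7288
7200p + 1300 = 7288
p = (7288 − 1300) / 7200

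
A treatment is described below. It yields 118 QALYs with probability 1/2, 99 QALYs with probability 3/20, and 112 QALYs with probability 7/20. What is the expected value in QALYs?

EV = 1/2 × 118 + 3/20 × 99 + 7/20 × 112 = 59 + 14.85 + 39.2 = 113.05

113.05 QALYs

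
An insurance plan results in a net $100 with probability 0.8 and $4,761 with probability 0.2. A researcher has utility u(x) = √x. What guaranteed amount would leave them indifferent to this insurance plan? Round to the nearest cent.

E[u] = 0.8·√100 + 0.2·√4761 = 0.8·10 + 0.2·69 = 21.8
CE = (21.8)² = 475.24

$475.24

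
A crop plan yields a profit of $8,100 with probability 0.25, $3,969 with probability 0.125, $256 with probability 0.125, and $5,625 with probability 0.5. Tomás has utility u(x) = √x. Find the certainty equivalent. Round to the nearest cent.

E[u] = 0.25·√8100 + 0.125·√3969 + 0.125·√256 + 0.5·√5625 = 0.25·90 + 0.125·63 + 0.125·16 + 0.5·75 = 69.875
CE = (69.875)² = 4882.515625

$4,882.52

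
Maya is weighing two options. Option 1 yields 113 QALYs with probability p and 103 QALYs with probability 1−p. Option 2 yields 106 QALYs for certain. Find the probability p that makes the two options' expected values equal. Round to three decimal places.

p = 0.300

p·113 + (1−p)·103 = 106
10p + 103 = 106
p = (106 − 103) / 10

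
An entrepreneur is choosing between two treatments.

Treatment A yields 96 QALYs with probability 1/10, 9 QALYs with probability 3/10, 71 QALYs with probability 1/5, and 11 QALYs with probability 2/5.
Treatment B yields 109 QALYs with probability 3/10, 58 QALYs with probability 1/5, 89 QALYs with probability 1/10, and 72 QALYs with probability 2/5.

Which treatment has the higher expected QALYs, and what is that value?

Treatment A = 1/10 × 96 + 3/10 × 9 + 1/5 × 71 + 2/5 × 11 = 9.6 + 2.7 + 14.2 + 4.4 = 30.9
Treatment B = 3/10 × 109 + 1/5 × 58 + 1/10 × 89 + 2/5 × 72 = 32.7 + 11.6 + 8.9 + 28.8 = 82

Treatment B (82 QALYs)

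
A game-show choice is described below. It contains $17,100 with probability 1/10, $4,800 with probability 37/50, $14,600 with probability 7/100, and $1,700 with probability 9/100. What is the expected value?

EV = 1/10 × 17100 + 37/50 × 4800 + 7/100 × 14600 + 9/100 × 1700 = 1710 + 3552 + 1022 + 153 = 6437

$6,437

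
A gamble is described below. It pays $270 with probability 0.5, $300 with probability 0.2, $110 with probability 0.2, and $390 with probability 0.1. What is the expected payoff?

EV = 0.5 × 270 + 0.2 × 300 + 0.2 × 110 + 0.1 × 390 = 135 + 60 + 22 + 39 = 256

$256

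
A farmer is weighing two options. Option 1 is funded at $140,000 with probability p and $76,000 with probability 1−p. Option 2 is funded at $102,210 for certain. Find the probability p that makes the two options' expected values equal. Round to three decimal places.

p·140000 + (1−p)·76000 = 102210
64000p + 76000 = 102210
p = (102210 − 76000) / 64000

p = 0.410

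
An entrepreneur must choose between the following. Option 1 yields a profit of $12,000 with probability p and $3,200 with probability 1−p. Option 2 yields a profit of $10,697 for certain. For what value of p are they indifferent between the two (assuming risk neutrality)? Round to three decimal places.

p·12000 + (1−p)·3200 = 10697
8800p + 3200 = 10697
p = (10697 − 3200) / 8800

p = 0.852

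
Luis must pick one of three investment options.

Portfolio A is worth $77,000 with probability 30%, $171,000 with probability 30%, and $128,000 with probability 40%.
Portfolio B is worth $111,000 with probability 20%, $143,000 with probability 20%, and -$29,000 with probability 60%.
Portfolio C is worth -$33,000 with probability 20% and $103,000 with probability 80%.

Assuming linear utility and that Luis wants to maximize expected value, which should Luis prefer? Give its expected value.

Portfolio A ($125,600)

Portfolio A = 0.3 × 77000 + 0.3 × 171000 + 0.4 × 128000 = 23100 + 51300 + 51200 = 125600
Portfolio B = 0.2 × 111000 + 0.2 × 143000 + 0.6 × (-29000) = 22200 + 28600 − 17400 = 33400
Portfolio C = 0.2 × (-33000) + 0.8 × 103000 = -6600 + 82400 = 75800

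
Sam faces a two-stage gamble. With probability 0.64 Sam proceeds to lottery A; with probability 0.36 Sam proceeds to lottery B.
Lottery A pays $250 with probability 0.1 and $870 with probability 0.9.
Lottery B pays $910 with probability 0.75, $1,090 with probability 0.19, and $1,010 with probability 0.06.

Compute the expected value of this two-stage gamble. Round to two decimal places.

$859.19

EV(A) = 0.1 × 250 + 0.9 × 870 = 25 + 783 = 808
EV(B) = 0.75 × 910 + 0.19 × 1090 + 0.06 × 1010 = 682.5 + 207.1 + 60.6 = 950.2
Overall = 0.64 × 808 + 0.36 × 950.2 = 517.12 + 342.072 = 859.192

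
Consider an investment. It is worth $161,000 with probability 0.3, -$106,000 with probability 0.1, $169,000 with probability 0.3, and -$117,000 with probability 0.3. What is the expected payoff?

EV = 0.3 × 161000 + 0.1 × (-106000) + 0.3 × 169000 + 0.3 × (-117000) = 48300 − 10600 + 50700 − 35100 = 53300

$53,300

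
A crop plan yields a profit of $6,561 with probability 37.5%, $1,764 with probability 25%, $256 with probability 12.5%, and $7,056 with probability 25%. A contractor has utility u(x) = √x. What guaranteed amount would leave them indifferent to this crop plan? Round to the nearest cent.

$4,080.02

E[u] = 0.375·√6561 + 0.25·√1764 + 0.125·√256 + 0.25·√7056 = 0.375·81 + 0.25·42 + 0.125·16 + 0.25·84 = 63.875
CE = (63.875)² = 4080.015625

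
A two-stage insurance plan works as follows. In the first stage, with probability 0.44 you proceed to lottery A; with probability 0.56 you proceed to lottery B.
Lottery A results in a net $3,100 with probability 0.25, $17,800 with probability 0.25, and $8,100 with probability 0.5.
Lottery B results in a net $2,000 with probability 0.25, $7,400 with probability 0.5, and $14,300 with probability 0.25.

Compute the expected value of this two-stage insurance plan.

EV(A) = 0.25 × 3100 + 0.25 × 17800 + 0.5 × 8100 = 775 + 4450 + 4050 = 9275
EV(B) = 0.25 × 2000 + 0.5 × 7400 + 0.25 × 14300 = 500 + 3700 + 3575 = 7775
Overall = 0.44 × 9275 + 0.56 × 7775 = 4081 + 4354 = 8435

$8,435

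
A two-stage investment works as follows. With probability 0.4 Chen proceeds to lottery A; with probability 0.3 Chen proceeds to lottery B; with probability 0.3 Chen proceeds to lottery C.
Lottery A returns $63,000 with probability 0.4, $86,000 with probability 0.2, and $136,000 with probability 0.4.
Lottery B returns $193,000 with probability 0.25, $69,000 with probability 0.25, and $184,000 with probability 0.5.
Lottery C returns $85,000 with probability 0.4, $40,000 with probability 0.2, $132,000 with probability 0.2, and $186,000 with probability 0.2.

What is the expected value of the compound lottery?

$117,650

EV(A) = 0.4 × 63000 + 0.2 × 86000 + 0.4 × 136000 = 25200 + 17200 + 54400 = 96800
EV(B) = 0.25 × 193000 + 0.25 × 69000 + 0.5 × 184000 = 48250 + 17250 + 92000 = 157500
EV(C) = 0.4 × 85000 + 0.2 × 40000 + 0.2 × 132000 + 0.2 × 186000 = 34000 + 8000 + 26400 + 37200 = 105600
Overall = 0.4 × 96800 + 0.3 × 157500 + 0.3 × 105600 = 38720 + 47250 + 31680 = 117650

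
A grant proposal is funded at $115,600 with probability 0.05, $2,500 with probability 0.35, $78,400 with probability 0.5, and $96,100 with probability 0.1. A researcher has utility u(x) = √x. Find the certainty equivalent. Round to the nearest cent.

$42,230.25

E[u] = 0.05·√115600 + 0.35·√2500 + 0.5·√78400 + 0.1·√96100 = 0.05·340 + 0.35·50 + 0.5·280 + 0.1·310 = 205.5
CE = (205.5)² = 42230.25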